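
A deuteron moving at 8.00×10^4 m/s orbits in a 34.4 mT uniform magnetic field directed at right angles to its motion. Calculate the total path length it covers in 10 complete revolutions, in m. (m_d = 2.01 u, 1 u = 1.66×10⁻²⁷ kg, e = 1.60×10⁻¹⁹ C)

L ≈ 3.05 m

r = mv/(qB) = 0.0485 m, so one revolution covers 2πr = 0.305 m.
In 10 revolutions: L = 10·2πr = 3.05 m.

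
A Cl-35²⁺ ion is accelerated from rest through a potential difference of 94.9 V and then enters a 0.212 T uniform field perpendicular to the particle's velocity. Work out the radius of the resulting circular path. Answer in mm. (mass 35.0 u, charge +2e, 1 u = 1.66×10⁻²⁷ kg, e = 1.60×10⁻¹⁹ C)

r ≈ 27.7 mm

The kinetic energy gained is K = qV = (2×1.60×10^-19)(94.9) = 3.04×10^-17 J.
v = √(2K/m) = 3.23×10^4 m/s.
r = mv/(qB) = (5.81×10^-26)(3.23×10^4) / [(2×1.60×10^-19)(0.212)] = 0.0277 m.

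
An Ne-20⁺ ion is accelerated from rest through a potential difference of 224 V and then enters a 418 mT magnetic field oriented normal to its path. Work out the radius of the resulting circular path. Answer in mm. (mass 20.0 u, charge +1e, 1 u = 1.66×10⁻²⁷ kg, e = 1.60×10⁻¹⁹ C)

r ≈ 23.1 mm

The kinetic energy gained is K = qV = (1×1.60×10^-19)(224) = 3.58×10^-17 J.
v = √(2K/m) = 4.65×10^4 m/s.
r = mv/(qB) = (3.32×10^-26)(4.65×10^4) / [(1×1.60×10^-19)(0.418)] = 0.0231 m.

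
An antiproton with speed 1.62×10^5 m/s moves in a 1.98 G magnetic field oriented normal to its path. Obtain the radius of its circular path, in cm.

The magnetic force provides the centripetal force: qvB = mv²/r, so r = mv/(qB).
r = (1.67×10^-27 kg)(1.62×10^5 m/s) / [(1×1.60×10^-19 C)(1.98×10^-4 T)] = 8.54 m.

r ≈ 854 cm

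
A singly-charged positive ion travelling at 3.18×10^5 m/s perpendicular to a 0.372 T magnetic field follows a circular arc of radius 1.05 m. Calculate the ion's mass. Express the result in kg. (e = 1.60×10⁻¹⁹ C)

qvB = mv²/r ⇒ m = qBr/v.
m = (1×1.60×10^-19)(0.372)(1.05) / (3.18×10^5) = 1.97×10^-25 kg.

m ≈ 1.97×10^-25 kg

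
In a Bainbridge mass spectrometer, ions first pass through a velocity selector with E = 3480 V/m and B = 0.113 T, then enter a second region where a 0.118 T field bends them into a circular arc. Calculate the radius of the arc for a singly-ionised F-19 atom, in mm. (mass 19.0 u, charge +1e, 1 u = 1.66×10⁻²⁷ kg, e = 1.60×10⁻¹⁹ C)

The selector passes v = E/B = 3480/0.113 = 3.08×10^4 m/s.
In the deflection region, r = mv/(qB₂) = (3.15×10^-26)(3.08×10^4) / [(1×1.60×10^-19)(0.118)] = 0.0514 m.

r ≈ 51.4 mm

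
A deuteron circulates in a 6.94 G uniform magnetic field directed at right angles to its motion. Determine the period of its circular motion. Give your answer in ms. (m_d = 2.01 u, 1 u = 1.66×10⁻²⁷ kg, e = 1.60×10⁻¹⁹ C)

The cyclotron period is independent of speed: T = 2πm/(qB).
T = 2π(3.34×10^-27) / [(1×1.60×10^-19)(6.94×10^-4)] = 1.89×10^-4 s.

T ≈ 0.189 ms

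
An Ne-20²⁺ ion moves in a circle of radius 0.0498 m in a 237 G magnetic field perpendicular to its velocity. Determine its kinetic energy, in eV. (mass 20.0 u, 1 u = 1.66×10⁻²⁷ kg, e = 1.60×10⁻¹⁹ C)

K ≈ 13.4 eV

v = qBr/m = (2×1.60×10^-19)(0.0237)(0.0498) / (3.32×10^-26) = 1.14×10^4 m/s.
K = ½mv² = 0.5·(3.32×10^-26)·(1.14×10^4)² = 2.15×10^-18 J = 13.4 eV.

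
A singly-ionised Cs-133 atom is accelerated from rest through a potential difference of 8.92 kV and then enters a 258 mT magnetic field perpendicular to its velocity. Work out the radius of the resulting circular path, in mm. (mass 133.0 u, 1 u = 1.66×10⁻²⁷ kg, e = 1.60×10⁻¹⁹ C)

The kinetic energy gained is K = qV = (1×1.60×10^-19)(8920) = 1.43×10^-15 J.
v = √(2K/m) = 1.14×10^5 m/s.
r = mv/(qB) = (2.21×10^-25)(1.14×10^5) / [(1×1.60×10^-19)(0.258)] = 0.608 m.

r ≈ 608 mm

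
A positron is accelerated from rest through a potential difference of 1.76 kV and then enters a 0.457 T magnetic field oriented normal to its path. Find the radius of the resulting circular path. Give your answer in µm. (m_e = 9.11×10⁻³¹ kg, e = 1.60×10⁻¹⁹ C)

The kinetic energy gained is K = qV = (1×1.60×10^-19)(1760) = 2.82×10^-16 J.
v = √(2K/m) = 2.49×10^7 m/s.
r = mv/(qB) = (9.11×10^-31)(2.49×10^7) / [(1×1.60×10^-19)(0.457)] = 3.10×10^-4 m.

r ≈ 310 µm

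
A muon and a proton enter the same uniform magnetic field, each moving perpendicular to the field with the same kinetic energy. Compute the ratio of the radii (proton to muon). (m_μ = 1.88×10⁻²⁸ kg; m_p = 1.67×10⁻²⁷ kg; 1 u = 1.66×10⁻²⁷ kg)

r = √(2mK)/(qB) ⇒ at equal K, r ∝ √m/q.
r_{proton}/r_{muon} = 2.98.

ratio ≈ 2.98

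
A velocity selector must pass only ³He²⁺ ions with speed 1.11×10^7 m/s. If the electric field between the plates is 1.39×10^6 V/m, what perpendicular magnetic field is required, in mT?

qE = qvB ⇒ B = E/v = (1.39×10^6) / (1.11×10^7) = 0.125 T.

B ≈ 125 mT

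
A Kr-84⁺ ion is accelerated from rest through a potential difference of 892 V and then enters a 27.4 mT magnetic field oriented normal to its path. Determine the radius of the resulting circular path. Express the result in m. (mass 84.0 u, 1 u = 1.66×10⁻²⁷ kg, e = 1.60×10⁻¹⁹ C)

r ≈ 1.44 m

The kinetic energy gained is K = qV = (1×1.60×10^-19)(892) = 1.43×10^-16 J.
v = √(2K/m) = 4.52×10^4 m/s.
r = mv/(qB) = (1.39×10^-25)(4.52×10^4) / [(1×1.60×10^-19)(0.0274)] = 1.44 m.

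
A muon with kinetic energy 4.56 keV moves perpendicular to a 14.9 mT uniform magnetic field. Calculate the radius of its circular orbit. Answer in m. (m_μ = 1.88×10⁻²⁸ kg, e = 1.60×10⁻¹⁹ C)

Convert the energy: K = 4.56 keV = 7.30×10^-16 J.
v = √(2K/m) = √(2·7.30×10^-16/1.88×10^-28) = 2.79×10^6 m/s.
r = mv/(qB) = (1.88×10^-28)(2.79×10^6) / [(1×1.60×10^-19)(0.0149)] = 0.220 m.

r ≈ 0.220 m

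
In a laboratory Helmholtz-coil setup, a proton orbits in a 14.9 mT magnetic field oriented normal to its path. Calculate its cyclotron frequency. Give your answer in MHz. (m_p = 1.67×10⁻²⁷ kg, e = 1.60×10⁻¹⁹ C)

f = qB/(2πm) = (1×1.60×10^-19)(0.0149) / [2π(1.67×10^-27)] = 2.27×10^5 Hz.

f ≈ 0.227 MHz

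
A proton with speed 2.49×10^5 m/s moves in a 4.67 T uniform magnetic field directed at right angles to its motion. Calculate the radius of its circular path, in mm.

r ≈ 0.557 mm

The magnetic force provides the centripetal force: qvB = mv²/r, so r = mv/(qB).
r = (1.67×10^-27 kg)(2.49×10^5 m/s) / [(1×1.60×10^-19 C)(4.67 T)] = 5.57×10^-4 m.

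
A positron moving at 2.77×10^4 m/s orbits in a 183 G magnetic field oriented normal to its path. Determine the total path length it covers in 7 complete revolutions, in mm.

r = mv/(qB) = 8.62×10^-6 m, so one revolution covers 2πr = 5.42×10^-5 m.
In 7 revolutions: L = 7·2πr = 3.79×10^-4 m.

L ≈ 0.379 mm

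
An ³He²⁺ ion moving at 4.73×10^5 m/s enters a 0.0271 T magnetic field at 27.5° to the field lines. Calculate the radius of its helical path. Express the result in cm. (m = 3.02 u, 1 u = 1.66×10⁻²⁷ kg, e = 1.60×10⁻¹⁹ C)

Only the perpendicular component v⊥ = v sin27.5° = 2.18×10^5 m/s is bent by the field.
r = m v⊥ /(qB) = (5.01×10^-27)(2.18×10^5) / [(2×1.60×10^-19)(0.0271)] = 0.126 m.

r ≈ 12.6 cm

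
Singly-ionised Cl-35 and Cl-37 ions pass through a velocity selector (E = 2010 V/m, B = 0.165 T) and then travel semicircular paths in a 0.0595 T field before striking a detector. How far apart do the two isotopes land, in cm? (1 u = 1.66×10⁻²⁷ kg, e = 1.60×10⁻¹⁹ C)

Both emerge at v = E/B₁ = 1.22×10^4 m/s.
r = mv/(qB₂), so r₁ = 0.07434 m and r₂ = 0.07859 m, giving Δr = 4.25×10^-3 m.
After a semicircle each ion lands a diameter 2r from the entry slit, so the separation is 2Δr = 8.50×10^-3 m.

Δd ≈ 0.850 cm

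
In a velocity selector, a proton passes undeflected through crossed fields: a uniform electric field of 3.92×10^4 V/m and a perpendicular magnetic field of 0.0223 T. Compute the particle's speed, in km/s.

v ≈ 1760 km/s

For zero net force, qE = qvB, so v = E/B.
v = (3.92×10^4) / (0.0223) = 1.76×10^6 m/s.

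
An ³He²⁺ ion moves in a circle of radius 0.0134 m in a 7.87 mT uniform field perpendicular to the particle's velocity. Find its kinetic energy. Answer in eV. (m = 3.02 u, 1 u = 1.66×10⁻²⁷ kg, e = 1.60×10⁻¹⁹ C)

K ≈ 0.710 eV

v = qBr/m = (2×1.60×10^-19)(7.87×10^-3)(0.0134) / (5.01×10^-27) = 6730 m/s.
K = ½mv² = 0.5·(5.01×10^-27)·(6730)² = 1.14×10^-19 J = 0.710 eV.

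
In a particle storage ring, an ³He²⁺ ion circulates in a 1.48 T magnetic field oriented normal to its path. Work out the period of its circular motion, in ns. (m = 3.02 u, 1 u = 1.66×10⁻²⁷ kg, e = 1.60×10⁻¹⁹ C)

T ≈ 66.5 ns

The cyclotron period is independent of speed: T = 2πm/(qB).
T = 2π(5.01×10^-27) / [(2×1.60×10^-19)(1.48)] = 6.65×10^-8 s.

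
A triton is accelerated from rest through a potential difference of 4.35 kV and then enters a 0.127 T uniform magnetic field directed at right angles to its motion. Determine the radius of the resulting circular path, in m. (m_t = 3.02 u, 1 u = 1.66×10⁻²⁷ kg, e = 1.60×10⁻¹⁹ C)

The kinetic energy gained is K = qV = (1×1.60×10^-19)(4350) = 6.96×10^-16 J.
v = √(2K/m) = 5.27×10^5 m/s.
r = mv/(qB) = (5.01×10^-27)(5.27×10^5) / [(1×1.60×10^-19)(0.127)] = 0.130 m.

r ≈ 0.130 m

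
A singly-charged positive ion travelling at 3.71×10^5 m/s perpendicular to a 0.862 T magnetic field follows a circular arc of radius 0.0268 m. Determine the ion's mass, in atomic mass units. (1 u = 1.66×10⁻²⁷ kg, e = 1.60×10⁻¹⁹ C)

m ≈ 6.00 u

qvB = mv²/r ⇒ m = qBr/v.
m = (1×1.60×10^-19)(0.862)(0.0268) / (3.71×10^5) = 9.96×10^-27 kg = 6.00 u.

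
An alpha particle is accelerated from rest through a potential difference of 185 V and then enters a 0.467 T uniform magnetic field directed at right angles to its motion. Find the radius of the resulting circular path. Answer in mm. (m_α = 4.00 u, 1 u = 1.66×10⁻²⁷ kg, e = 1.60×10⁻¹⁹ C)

r ≈ 5.93 mm

The kinetic energy gained is K = qV = (2×1.60×10^-19)(185) = 5.92×10^-17 J.
v = √(2K/m) = 1.34×10^5 m/s.
r = mv/(qB) = (6.64×10^-27)(1.34×10^5) / [(2×1.60×10^-19)(0.467)] = 5.93×10^-3 m.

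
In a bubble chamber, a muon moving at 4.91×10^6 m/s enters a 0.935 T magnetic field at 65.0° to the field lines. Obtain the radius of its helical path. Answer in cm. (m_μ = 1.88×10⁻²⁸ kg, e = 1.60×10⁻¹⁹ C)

r ≈ 0.559 cm

Only the perpendicular component v⊥ = v sin65.0° = 4.45×10^6 m/s is bent by the field.
r = m v⊥ /(qB) = (1.88×10^-28)(4.45×10^6) / [(1×1.60×10^-19)(0.935)] = 5.59×10^-3 m.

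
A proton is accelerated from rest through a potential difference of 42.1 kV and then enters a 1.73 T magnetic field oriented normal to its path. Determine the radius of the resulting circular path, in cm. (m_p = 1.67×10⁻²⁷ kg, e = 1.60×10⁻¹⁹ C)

r ≈ 1.71 cm

The kinetic energy gained is K = qV = (1×1.60×10^-19)(4.21×10^4) = 6.74×10^-15 J.
v = √(2K/m) = 2.84×10^6 m/s.
r = mv/(qB) = (1.67×10^-27)(2.84×10^6) / [(1×1.60×10^-19)(1.73)] = 0.0171 m.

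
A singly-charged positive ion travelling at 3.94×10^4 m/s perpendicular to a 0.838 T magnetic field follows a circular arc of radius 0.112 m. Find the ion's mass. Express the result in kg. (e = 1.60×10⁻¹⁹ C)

qvB = mv²/r ⇒ m = qBr/v.
m = (1×1.60×10^-19)(0.838)(0.112) / (3.94×10^4) = 3.81×10^-25 kg.

m ≈ 3.81×10^-25 kg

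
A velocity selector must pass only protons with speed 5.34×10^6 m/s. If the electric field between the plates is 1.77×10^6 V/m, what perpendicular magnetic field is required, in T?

B ≈ 0.331 T

qE = qvB ⇒ B = E/v = (1.77×10^6) / (5.34×10^6) = 0.331 T.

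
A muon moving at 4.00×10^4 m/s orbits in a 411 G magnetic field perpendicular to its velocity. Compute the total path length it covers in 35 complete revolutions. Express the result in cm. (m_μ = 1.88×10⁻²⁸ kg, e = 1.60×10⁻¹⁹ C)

L ≈ 25.1 cm

r = mv/(qB) = 1.14×10^-3 m, so one revolution covers 2πr = 7.19×10^-3 m.
In 35 revolutions: L = 35·2πr = 0.251 m.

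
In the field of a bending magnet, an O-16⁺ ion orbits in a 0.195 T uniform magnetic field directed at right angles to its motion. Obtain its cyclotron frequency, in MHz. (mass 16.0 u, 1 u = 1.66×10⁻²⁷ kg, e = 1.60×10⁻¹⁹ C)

f = qB/(2πm) = (1×1.60×10^-19)(0.195) / [2π(2.66×10^-26)] = 1.87×10^5 Hz.

f ≈ 0.187 MHz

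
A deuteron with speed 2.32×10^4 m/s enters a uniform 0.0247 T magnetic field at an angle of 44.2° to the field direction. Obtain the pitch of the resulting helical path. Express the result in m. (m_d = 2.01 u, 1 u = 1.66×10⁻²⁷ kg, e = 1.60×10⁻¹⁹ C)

pitch ≈ 0.0882 m

The velocity component along B is v∥ = v cos44.2° = 1.66×10^4 m/s.
The cyclotron period T = 2πm/(qB) = 5.30×10^-6 s is set by m, q, B alone.
Pitch = v∥·T = (1.66×10^4)(5.30×10^-6) = 0.0882 m.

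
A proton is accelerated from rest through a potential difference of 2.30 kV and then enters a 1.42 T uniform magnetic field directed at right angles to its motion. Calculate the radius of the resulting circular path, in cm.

r ≈ 0.488 cm

The kinetic energy gained is K = qV = (1×1.60×10^-19)(2300) = 3.68×10^-16 J.
v = √(2K/m) = 6.64×10^5 m/s.
r = mv/(qB) = (1.67×10^-27)(6.64×10^5) / [(1×1.60×10^-19)(1.42)] = 4.88×10^-3 m.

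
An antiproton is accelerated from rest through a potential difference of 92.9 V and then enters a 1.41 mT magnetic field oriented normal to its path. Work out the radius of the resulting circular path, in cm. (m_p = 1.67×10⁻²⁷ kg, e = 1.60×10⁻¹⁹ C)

r ≈ 98.8 cm

The kinetic energy gained is K = qV = (1×1.60×10^-19)(92.9) = 1.49×10^-17 J.
v = √(2K/m) = 1.33×10^5 m/s.
r = mv/(qB) = (1.67×10^-27)(1.33×10^5) / [(1×1.60×10^-19)(1.41×10^-3)] = 0.988 m.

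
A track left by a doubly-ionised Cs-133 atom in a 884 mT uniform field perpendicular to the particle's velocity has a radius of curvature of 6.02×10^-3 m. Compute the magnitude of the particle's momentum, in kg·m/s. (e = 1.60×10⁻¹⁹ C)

Since qvB = mv²/r, the momentum p = mv = qBr.
p = (2×1.60×10^-19)(0.884)(6.02×10^-3) = 1.70×10^-21 kg·m/s.

p ≈ 1.70×10^-21 kg·m/s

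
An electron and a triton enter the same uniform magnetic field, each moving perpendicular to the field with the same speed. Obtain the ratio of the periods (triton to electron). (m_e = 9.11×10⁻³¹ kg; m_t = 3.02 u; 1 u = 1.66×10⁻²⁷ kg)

ratio ≈ 5500

T = 2πm/(qB) is independent of speed, so T₂/T₁ = (m₂/q₂)/(m₁/q₁).
T_{triton}/T_{electron} = (5.01×10^-27/1e) / (9.11×10^-31/1e) = 5500.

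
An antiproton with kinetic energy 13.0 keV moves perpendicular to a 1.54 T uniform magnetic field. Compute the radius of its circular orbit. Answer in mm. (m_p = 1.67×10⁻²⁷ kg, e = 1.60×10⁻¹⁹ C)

Convert the energy: K = 13.0 keV = 2.08×10^-15 J.
v = √(2K/m) = √(2·2.08×10^-15/1.67×10^-27) = 1.58×10^6 m/s.
r = mv/(qB) = (1.67×10^-27)(1.58×10^6) / [(1×1.60×10^-19)(1.54)] = 0.0107 m.

r ≈ 10.7 mm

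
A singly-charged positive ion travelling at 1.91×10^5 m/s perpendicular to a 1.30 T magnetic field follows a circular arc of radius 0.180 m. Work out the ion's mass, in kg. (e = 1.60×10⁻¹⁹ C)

m ≈ 1.96×10^-25 kg

qvB = mv²/r ⇒ m = qBr/v.
m = (1×1.60×10^-19)(1.30)(0.180) / (1.91×10^5) = 1.96×10^-25 kg.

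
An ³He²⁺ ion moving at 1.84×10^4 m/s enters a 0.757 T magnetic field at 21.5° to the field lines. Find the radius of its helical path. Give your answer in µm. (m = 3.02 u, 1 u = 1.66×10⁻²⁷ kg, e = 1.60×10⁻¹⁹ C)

r ≈ 140 µm

Only the perpendicular component v⊥ = v sin21.5° = 6740 m/s is bent by the field.
r = m v⊥ /(qB) = (5.01×10^-27)(6740) / [(2×1.60×10^-19)(0.757)] = 1.40×10^-4 m.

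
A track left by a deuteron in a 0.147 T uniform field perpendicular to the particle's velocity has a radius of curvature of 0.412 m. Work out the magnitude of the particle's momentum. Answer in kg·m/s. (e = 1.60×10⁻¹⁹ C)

Since qvB = mv²/r, the momentum p = mv = qBr.
p = (1×1.60×10^-19)(0.147)(0.412) = 9.69×10^-21 kg·m/s.

p ≈ 9.69×10^-21 kg·m/s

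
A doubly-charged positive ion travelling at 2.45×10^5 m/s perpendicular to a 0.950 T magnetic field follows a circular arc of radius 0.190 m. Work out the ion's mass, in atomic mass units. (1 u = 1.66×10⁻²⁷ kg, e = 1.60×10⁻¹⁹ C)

m ≈ 142 u

qvB = mv²/r ⇒ m = qBr/v.
m = (2×1.60×10^-19)(0.950)(0.190) / (2.45×10^5) = 2.36×10^-25 kg = 142 u.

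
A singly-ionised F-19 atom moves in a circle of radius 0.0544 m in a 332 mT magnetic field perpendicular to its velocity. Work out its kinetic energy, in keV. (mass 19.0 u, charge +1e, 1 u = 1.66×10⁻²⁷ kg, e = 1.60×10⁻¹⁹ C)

K ≈ 0.827 keV

v = qBr/m = (1×1.60×10^-19)(0.332)(0.0544) / (3.15×10^-26) = 9.16×10^4 m/s.
K = ½mv² = 0.5·(3.15×10^-26)·(9.16×10^4)² = 1.32×10^-16 J = 0.827 keV.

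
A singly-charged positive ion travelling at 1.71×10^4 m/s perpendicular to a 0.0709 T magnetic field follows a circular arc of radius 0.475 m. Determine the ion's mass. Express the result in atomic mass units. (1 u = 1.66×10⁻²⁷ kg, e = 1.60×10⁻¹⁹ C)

m ≈ 190 u

qvB = mv²/r ⇒ m = qBr/v.
m = (1×1.60×10^-19)(0.0709)(0.475) / (1.71×10^4) = 3.15×10^-25 kg = 190 u.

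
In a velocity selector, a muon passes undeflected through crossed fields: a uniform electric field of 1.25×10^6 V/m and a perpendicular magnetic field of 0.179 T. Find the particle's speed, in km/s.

For zero net force, qE = qvB, so v = E/B.
v = (1.25×10^6) / (0.179) = 6.98×10^6 m/s.

v ≈ 6980 km/s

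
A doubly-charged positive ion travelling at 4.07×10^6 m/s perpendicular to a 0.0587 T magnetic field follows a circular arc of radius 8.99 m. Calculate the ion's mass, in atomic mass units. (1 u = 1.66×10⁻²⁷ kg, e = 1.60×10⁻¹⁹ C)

qvB = mv²/r ⇒ m = qBr/v.
m = (2×1.60×10^-19)(0.0587)(8.99) / (4.07×10^6) = 4.15×10^-26 kg = 25.0 u.

m ≈ 25.0 u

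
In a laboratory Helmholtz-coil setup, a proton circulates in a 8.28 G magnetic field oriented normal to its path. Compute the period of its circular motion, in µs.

T ≈ 79.2 µs

The cyclotron period is independent of speed: T = 2πm/(qB).
T = 2π(1.67×10^-27) / [(1×1.60×10^-19)(8.28×10^-4)] = 7.92×10^-5 s.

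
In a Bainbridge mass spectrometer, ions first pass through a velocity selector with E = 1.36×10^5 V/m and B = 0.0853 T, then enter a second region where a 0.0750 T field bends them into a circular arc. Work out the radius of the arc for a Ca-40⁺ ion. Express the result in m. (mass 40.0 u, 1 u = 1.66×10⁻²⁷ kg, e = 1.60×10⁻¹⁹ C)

r ≈ 8.82 m

The selector passes v = E/B = 1.36×10^5/0.0853 = 1.59×10^6 m/s.
In the deflection region, r = mv/(qB₂) = (6.64×10^-26)(1.59×10^6) / [(1×1.60×10^-19)(0.0750)] = 8.82 m.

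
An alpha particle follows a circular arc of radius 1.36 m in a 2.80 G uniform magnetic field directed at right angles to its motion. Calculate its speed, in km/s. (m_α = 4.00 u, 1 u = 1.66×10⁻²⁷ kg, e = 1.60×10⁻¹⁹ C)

v ≈ 18.4 km/s

From qvB = mv²/r, v = qBr/m.
v = (2×1.60×10^-19)(2.80×10^-4)(1.36) / (6.64×10^-27) = 1.84×10^4 m/s.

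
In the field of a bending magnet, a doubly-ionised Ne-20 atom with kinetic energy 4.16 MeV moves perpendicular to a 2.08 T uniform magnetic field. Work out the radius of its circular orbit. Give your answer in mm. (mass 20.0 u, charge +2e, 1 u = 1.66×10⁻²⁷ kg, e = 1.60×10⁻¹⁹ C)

Convert the energy: K = 4.16 MeV = 6.66×10^-13 J.
v = √(2K/m) = √(2·6.66×10^-13/3.32×10^-26) = 6.33×10^6 m/s.
r = mv/(qB) = (3.32×10^-26)(6.33×10^6) / [(2×1.60×10^-19)(2.08)] = 0.316 m.

r ≈ 316 mm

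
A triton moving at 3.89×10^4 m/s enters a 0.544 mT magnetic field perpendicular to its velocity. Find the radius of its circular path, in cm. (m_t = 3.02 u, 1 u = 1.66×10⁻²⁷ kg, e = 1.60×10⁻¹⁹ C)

The magnetic force provides the centripetal force: qvB = mv²/r, so r = mv/(qB).
r = (5.01×10^-27 kg)(3.89×10^4 m/s) / [(1×1.60×10^-19 C)(5.44×10^-4 T)] = 2.24 m.

r ≈ 224 cm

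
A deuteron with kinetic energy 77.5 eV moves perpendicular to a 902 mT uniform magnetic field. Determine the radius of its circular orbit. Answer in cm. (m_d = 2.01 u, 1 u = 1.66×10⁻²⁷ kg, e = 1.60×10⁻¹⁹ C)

Convert the energy: K = 77.5 eV = 1.24×10^-17 J.
v = √(2K/m) = √(2·1.24×10^-17/3.34×10^-27) = 8.62×10^4 m/s.
r = mv/(qB) = (3.34×10^-27)(8.62×10^4) / [(1×1.60×10^-19)(0.902)] = 1.99×10^-3 m.

r ≈ 0.199 cm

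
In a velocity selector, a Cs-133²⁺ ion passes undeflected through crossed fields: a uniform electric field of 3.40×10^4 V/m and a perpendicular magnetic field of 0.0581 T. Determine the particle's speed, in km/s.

For zero net force, qE = qvB, so v = E/B.
v = (3.40×10^4) / (0.0581) = 5.85×10^5 m/s.

v ≈ 585 km/s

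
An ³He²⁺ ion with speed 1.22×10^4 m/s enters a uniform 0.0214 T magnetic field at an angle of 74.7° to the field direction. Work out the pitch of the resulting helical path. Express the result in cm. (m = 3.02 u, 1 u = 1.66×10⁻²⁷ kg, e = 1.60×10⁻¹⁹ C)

The velocity component along B is v∥ = v cos74.7° = 3220 m/s.
The cyclotron period T = 2πm/(qB) = 4.60×10^-6 s is set by m, q, B alone.
Pitch = v∥·T = (3220)(4.60×10^-6) = 0.0148 m.

pitch ≈ 1.48 cm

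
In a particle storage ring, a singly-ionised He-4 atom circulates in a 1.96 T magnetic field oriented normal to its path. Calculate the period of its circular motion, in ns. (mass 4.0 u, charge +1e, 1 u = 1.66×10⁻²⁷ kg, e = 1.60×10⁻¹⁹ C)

T ≈ 133 ns

The cyclotron period is independent of speed: T = 2πm/(qB).
T = 2π(6.64×10^-27) / [(1×1.60×10^-19)(1.96)] = 1.33×10^-7 s.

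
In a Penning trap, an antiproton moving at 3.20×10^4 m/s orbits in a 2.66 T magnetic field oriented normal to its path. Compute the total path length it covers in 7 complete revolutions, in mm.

L ≈ 5.52 mm

r = mv/(qB) = 1.26×10^-4 m, so one revolution covers 2πr = 7.89×10^-4 m.
In 7 revolutions: L = 7·2πr = 5.52×10^-3 m.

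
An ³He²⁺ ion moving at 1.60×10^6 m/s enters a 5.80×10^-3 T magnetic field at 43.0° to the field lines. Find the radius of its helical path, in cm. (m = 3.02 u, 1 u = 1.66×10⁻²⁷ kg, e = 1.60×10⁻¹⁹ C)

r ≈ 295 cm

Only the perpendicular component v⊥ = v sin43.0° = 1.09×10^6 m/s is bent by the field.
r = m v⊥ /(qB) = (5.01×10^-27)(1.09×10^6) / [(2×1.60×10^-19)(5.80×10^-3)] = 2.95 m.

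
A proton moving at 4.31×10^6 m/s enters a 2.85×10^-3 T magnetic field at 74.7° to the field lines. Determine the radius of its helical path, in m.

Only the perpendicular component v⊥ = v sin74.7° = 4.16×10^6 m/s is bent by the field.
r = m v⊥ /(qB) = (1.67×10^-27)(4.16×10^6) / [(1×1.60×10^-19)(2.85×10^-3)] = 15.2 m.

r ≈ 15.2 m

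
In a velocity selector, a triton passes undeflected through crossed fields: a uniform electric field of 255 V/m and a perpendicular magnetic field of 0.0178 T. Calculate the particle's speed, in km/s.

v ≈ 14.3 km/s

For zero net force, qE = qvB, so v = E/B.
v = (255) / (0.0178) = 1.43×10^4 m/s.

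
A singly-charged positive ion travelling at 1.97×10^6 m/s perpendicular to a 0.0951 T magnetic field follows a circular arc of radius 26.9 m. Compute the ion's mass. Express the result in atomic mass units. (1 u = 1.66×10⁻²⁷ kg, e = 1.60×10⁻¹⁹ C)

m ≈ 125 u

qvB = mv²/r ⇒ m = qBr/v.
m = (1×1.60×10^-19)(0.0951)(26.9) / (1.97×10^6) = 2.08×10^-25 kg = 125 u.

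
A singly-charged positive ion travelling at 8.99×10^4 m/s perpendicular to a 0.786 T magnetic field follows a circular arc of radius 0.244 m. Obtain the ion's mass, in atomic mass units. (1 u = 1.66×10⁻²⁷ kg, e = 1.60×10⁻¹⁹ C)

qvB = mv²/r ⇒ m = qBr/v.
m = (1×1.60×10^-19)(0.786)(0.244) / (8.99×10^4) = 3.41×10^-25 kg = 206 u.

m ≈ 206 u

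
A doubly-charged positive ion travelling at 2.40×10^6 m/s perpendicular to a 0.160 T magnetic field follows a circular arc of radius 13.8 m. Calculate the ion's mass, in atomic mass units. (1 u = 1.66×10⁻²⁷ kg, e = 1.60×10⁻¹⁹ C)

qvB = mv²/r ⇒ m = qBr/v.
m = (2×1.60×10^-19)(0.160)(13.8) / (2.40×10^6) = 2.94×10^-25 kg = 177 u.

m ≈ 177 u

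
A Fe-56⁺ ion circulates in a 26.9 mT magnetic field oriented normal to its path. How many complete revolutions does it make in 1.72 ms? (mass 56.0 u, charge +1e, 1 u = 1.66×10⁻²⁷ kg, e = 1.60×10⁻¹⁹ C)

T = 2πm/(qB) = 2π(9.296×10^-26) / [(1×1.60×10^-19)(0.0269)] = 1.3571×10^-4 s.
N = t/T = 1.72×10^-3 / 1.3571×10^-4 ≈ 12.67, so 12 complete revolutions.

N = 12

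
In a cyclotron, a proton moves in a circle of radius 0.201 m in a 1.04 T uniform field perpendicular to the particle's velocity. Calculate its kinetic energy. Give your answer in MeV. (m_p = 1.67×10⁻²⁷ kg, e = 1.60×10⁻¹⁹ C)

v = qBr/m = (1×1.60×10^-19)(1.04)(0.201) / (1.67×10^-27) = 2.00×10^7 m/s.
K = ½mv² = 0.5·(1.67×10^-27)·(2.00×10^7)² = 3.35×10^-13 J = 2.09 MeV.

K ≈ 2.09 MeV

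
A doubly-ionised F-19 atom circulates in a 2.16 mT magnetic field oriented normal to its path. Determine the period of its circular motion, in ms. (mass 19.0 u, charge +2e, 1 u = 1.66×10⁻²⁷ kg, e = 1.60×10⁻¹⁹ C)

T ≈ 0.287 ms

The cyclotron period is independent of speed: T = 2πm/(qB).
T = 2π(3.15×10^-26) / [(2×1.60×10^-19)(2.16×10^-3)] = 2.87×10^-4 s.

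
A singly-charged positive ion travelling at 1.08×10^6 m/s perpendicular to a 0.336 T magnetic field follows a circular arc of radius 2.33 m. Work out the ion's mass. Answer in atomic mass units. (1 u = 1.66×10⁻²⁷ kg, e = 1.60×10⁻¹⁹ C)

qvB = mv²/r ⇒ m = qBr/v.
m = (1×1.60×10^-19)(0.336)(2.33) / (1.08×10^6) = 1.16×10^-25 kg = 69.9 u.

m ≈ 69.9 u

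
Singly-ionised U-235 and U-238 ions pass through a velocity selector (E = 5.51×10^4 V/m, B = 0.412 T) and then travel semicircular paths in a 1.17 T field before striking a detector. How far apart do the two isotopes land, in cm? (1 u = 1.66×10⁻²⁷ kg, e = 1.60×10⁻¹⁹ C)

Δd ≈ 0.712 cm

Both emerge at v = E/B₁ = 1.34×10^5 m/s.
r = mv/(qB₂), so r₁ = 0.27869 m and r₂ = 0.28225 m, giving Δr = 3.56×10^-3 m.
After a semicircle each ion lands a diameter 2r from the entry slit, so the separation is 2Δr = 7.12×10^-3 m.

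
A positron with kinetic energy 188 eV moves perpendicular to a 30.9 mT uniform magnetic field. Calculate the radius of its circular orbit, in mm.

Convert the energy: K = 188 eV = 3.01×10^-17 J.
v = √(2K/m) = √(2·3.01×10^-17/9.11×10^-31) = 8.13×10^6 m/s.
r = mv/(qB) = (9.11×10^-31)(8.13×10^6) / [(1×1.60×10^-19)(0.0309)] = 1.50×10^-3 m.

r ≈ 1.50 mm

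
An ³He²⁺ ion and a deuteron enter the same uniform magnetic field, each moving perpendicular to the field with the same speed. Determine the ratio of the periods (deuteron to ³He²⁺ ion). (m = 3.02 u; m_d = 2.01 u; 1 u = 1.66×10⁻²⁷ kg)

T = 2πm/(qB) is independent of speed, so T₂/T₁ = (m₂/q₂)/(m₁/q₁).
T_{deuteron}/T_{³He²⁺ ion} = (3.34×10^-27/1e) / (5.01×10^-27/2e) = 1.33.

ratio ≈ 1.33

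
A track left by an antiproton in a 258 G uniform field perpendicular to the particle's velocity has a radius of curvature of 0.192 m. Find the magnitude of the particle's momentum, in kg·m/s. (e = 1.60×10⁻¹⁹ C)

Since qvB = mv²/r, the momentum p = mv = qBr.
p = (1×1.60×10^-19)(0.0258)(0.192) = 7.93×10^-22 kg·m/s.

p ≈ 7.93×10^-22 kg·m/s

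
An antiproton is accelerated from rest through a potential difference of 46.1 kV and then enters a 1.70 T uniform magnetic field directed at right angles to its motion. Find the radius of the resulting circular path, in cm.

The kinetic energy gained is K = qV = (1×1.60×10^-19)(4.61×10^4) = 7.38×10^-15 J.
v = √(2K/m) = 2.97×10^6 m/s.
r = mv/(qB) = (1.67×10^-27)(2.97×10^6) / [(1×1.60×10^-19)(1.70)] = 0.0182 m.

r ≈ 1.82 cm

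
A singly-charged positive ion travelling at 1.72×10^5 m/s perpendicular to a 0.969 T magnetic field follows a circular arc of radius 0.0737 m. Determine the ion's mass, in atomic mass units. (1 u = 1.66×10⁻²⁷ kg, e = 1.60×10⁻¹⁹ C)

qvB = mv²/r ⇒ m = qBr/v.
m = (1×1.60×10^-19)(0.969)(0.0737) / (1.72×10^5) = 6.64×10^-26 kg = 40.0 u.

m ≈ 40.0 u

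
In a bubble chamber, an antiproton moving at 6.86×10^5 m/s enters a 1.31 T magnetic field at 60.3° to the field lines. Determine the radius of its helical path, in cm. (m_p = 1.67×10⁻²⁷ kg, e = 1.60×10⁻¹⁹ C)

r ≈ 0.475 cm

Only the perpendicular component v⊥ = v sin60.3° = 5.96×10^5 m/s is bent by the field.
r = m v⊥ /(qB) = (1.67×10^-27)(5.96×10^5) / [(1×1.60×10^-19)(1.31)] = 4.75×10^-3 m.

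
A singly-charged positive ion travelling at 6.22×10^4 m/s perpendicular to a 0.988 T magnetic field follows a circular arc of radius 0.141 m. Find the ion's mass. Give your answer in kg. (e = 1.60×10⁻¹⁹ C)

m ≈ 3.58×10^-25 kg

qvB = mv²/r ⇒ m = qBr/v.
m = (1×1.60×10^-19)(0.988)(0.141) / (6.22×10^4) = 3.58×10^-25 kg.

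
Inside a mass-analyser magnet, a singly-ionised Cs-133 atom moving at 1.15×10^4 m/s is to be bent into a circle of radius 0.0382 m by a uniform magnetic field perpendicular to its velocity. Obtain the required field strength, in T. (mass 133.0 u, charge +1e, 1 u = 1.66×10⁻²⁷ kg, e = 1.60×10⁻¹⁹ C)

B ≈ 0.415 T

qvB = mv²/r gives B = mv/(qr).
B = (2.21×10^-25)(1.15×10^4) / [(1×1.60×10^-19)(0.0382)] = 0.415 T.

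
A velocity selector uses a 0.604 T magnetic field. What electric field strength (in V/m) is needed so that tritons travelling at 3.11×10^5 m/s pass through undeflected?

qE = qvB ⇒ E = vB = (3.11×10^5)(0.604) = 1.88×10^5 V/m.

E ≈ 1.88×10^5 V/m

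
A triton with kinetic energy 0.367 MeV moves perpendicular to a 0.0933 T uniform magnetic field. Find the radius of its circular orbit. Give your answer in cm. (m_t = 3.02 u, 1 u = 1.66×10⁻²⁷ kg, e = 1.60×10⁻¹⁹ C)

Convert the energy: K = 0.367 MeV = 5.87×10^-14 J.
v = √(2K/m) = √(2·5.87×10^-14/5.01×10^-27) = 4.84×10^6 m/s.
r = mv/(qB) = (5.01×10^-27)(4.84×10^6) / [(1×1.60×10^-19)(0.0933)] = 1.63 m.

r ≈ 163 cm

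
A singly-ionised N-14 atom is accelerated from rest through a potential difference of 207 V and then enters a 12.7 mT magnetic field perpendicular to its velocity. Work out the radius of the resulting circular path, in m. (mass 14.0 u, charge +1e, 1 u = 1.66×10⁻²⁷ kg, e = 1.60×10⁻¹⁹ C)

The kinetic energy gained is K = qV = (1×1.60×10^-19)(207) = 3.31×10^-17 J.
v = √(2K/m) = 5.34×10^4 m/s.
r = mv/(qB) = (2.32×10^-26)(5.34×10^4) / [(1×1.60×10^-19)(0.0127)] = 0.611 m.

r ≈ 0.611 m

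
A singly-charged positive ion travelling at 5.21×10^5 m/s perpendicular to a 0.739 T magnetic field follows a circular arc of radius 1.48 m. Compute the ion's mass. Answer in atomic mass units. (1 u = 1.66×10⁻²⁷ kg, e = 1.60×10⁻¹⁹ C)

qvB = mv²/r ⇒ m = qBr/v.
m = (1×1.60×10^-19)(0.739)(1.48) / (5.21×10^5) = 3.36×10^-25 kg = 202 u.

m ≈ 202 u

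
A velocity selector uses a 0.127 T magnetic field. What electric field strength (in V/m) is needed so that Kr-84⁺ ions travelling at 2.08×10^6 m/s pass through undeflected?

qE = qvB ⇒ E = vB = (2.08×10^6)(0.127) = 2.64×10^5 V/m.

E ≈ 2.64×10^5 V/m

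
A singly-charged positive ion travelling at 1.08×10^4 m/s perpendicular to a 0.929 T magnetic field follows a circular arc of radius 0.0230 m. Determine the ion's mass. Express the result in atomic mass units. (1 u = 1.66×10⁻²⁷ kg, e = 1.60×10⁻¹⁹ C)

m ≈ 191 u

qvB = mv²/r ⇒ m = qBr/v.
m = (1×1.60×10^-19)(0.929)(0.0230) / (1.08×10^4) = 3.17×10^-25 kg = 191 u.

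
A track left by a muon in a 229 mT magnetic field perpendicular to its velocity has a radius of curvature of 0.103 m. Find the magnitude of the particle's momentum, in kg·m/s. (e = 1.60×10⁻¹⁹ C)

p ≈ 3.77×10^-21 kg·m/s

Since qvB = mv²/r, the momentum p = mv = qBr.
p = (1×1.60×10^-19)(0.229)(0.103) = 3.77×10^-21 kg·m/s.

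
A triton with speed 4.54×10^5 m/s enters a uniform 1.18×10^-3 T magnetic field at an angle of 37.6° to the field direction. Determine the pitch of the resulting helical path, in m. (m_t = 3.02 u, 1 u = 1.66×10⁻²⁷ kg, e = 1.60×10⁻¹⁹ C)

pitch ≈ 60.0 m

The velocity component along B is v∥ = v cos37.6° = 3.60×10^5 m/s.
The cyclotron period T = 2πm/(qB) = 1.67×10^-4 s is set by m, q, B alone.
Pitch = v∥·T = (3.60×10^5)(1.67×10^-4) = 60.0 m.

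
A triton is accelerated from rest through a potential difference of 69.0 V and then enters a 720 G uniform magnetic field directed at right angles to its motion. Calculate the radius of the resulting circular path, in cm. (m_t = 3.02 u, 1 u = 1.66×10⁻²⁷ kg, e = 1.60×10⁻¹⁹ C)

The kinetic energy gained is K = qV = (1×1.60×10^-19)(69.0) = 1.10×10^-17 J.
v = √(2K/m) = 6.64×10^4 m/s.
r = mv/(qB) = (5.01×10^-27)(6.64×10^4) / [(1×1.60×10^-19)(0.0720)] = 0.0289 m.

r ≈ 2.89 cm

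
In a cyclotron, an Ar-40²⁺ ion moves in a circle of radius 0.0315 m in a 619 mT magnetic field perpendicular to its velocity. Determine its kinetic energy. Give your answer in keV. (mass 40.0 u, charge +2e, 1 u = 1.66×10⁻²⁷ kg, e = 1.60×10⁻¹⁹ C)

K ≈ 1.83 keV

v = qBr/m = (2×1.60×10^-19)(0.619)(0.0315) / (6.64×10^-26) = 9.40×10^4 m/s.
K = ½mv² = 0.5·(6.64×10^-26)·(9.40×10^4)² = 2.93×10^-16 J = 1.83 keV.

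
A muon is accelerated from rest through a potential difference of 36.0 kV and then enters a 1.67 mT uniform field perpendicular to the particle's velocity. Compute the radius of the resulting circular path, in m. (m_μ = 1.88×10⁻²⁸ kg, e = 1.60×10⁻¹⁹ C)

The kinetic energy gained is K = qV = (1×1.60×10^-19)(3.60×10^4) = 5.76×10^-15 J.
v = √(2K/m) = 7.83×10^6 m/s.
r = mv/(qB) = (1.88×10^-28)(7.83×10^6) / [(1×1.60×10^-19)(1.67×10^-3)] = 5.51 m.

r ≈ 5.51 m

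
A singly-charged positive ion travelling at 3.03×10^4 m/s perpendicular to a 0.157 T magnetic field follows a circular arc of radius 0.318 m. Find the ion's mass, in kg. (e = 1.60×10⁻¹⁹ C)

m ≈ 2.64×10^-25 kg

qvB = mv²/r ⇒ m = qBr/v.
m = (1×1.60×10^-19)(0.157)(0.318) / (3.03×10^4) = 2.64×10^-25 kg.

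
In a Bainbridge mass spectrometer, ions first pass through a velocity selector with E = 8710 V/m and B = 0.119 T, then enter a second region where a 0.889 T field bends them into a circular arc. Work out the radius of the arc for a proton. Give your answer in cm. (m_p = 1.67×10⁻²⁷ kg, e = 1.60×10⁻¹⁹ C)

The selector passes v = E/B = 8710/0.119 = 7.32×10^4 m/s.
In the deflection region, r = mv/(qB₂) = (1.67×10^-27)(7.32×10^4) / [(1×1.60×10^-19)(0.889)] = 8.59×10^-4 m.

r ≈ 0.0859 cm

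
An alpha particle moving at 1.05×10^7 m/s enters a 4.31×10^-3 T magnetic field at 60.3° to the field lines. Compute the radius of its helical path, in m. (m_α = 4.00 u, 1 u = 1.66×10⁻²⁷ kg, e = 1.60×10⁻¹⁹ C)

r ≈ 43.9 m

Only the perpendicular component v⊥ = v sin60.3° = 9.12×10^6 m/s is bent by the field.
r = m v⊥ /(qB) = (6.64×10^-27)(9.12×10^6) / [(2×1.60×10^-19)(4.31×10^-3)] = 43.9 m.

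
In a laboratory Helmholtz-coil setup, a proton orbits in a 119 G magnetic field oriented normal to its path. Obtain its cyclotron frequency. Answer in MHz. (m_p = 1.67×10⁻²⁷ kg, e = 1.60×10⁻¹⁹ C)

f ≈ 0.181 MHz

f = qB/(2πm) = (1×1.60×10^-19)(0.0119) / [2π(1.67×10^-27)] = 1.81×10^5 Hz.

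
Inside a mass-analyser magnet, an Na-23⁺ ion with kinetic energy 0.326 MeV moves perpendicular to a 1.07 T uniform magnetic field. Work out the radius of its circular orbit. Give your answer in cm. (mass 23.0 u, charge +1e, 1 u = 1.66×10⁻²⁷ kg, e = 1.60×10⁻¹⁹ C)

Convert the energy: K = 0.326 MeV = 5.22×10^-14 J.
v = √(2K/m) = √(2·5.22×10^-14/3.82×10^-26) = 1.65×10^6 m/s.
r = mv/(qB) = (3.82×10^-26)(1.65×10^6) / [(1×1.60×10^-19)(1.07)] = 0.369 m.

r ≈ 36.9 cm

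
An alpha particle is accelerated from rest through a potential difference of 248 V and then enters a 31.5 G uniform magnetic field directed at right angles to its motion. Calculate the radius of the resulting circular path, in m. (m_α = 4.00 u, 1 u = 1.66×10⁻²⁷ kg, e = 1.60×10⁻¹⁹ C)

r ≈ 1.02 m

The kinetic energy gained is K = qV = (2×1.60×10^-19)(248) = 7.94×10^-17 J.
v = √(2K/m) = 1.55×10^5 m/s.
r = mv/(qB) = (6.64×10^-27)(1.55×10^5) / [(2×1.60×10^-19)(3.15×10^-3)] = 1.02 m.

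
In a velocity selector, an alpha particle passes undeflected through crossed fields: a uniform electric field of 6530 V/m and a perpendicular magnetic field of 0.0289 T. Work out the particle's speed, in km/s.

For zero net force, qE = qvB, so v = E/B.
v = (6530) / (0.0289) = 2.26×10^5 m/s.

v ≈ 226 km/s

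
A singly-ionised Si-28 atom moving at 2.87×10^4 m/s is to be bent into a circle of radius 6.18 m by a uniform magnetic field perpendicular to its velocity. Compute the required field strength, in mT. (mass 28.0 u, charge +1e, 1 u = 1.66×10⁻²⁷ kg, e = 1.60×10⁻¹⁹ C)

B ≈ 1.35 mT

qvB = mv²/r gives B = mv/(qr).
B = (4.65×10^-26)(2.87×10^4) / [(1×1.60×10^-19)(6.18)] = 1.35×10^-3 T.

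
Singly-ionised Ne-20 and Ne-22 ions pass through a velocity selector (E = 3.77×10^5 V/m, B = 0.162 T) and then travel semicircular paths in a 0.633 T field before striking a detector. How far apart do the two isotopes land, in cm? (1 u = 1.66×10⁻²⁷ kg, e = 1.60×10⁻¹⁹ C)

Δd ≈ 15.3 cm

Both emerge at v = E/B₁ = 2.33×10^6 m/s.
r = mv/(qB₂), so r₁ = 0.7629 m and r₂ = 0.8391 m, giving Δr = 0.0763 m.
After a semicircle each ion lands a diameter 2r from the entry slit, so the separation is 2Δr = 0.153 m.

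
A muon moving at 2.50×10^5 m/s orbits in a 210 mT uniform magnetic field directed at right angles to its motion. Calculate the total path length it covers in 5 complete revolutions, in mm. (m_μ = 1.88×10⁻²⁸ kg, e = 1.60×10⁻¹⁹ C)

L ≈ 43.9 mm

r = mv/(qB) = 1.40×10^-3 m, so one revolution covers 2πr = 8.79×10^-3 m.
In 5 revolutions: L = 5·2πr = 0.0439 m.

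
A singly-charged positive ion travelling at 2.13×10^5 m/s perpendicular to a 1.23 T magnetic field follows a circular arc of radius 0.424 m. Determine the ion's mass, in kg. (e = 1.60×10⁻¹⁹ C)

qvB = mv²/r ⇒ m = qBr/v.
m = (1×1.60×10^-19)(1.23)(0.424) / (2.13×10^5) = 3.92×10^-25 kg.

m ≈ 3.92×10^-25 kg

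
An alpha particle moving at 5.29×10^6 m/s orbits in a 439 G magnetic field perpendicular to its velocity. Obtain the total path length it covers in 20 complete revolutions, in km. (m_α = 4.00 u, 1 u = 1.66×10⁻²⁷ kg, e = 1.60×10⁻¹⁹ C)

r = mv/(qB) = 2.50 m, so one revolution covers 2πr = 15.7 m.
In 20 revolutions: L = 20·2πr = 314 m.

L ≈ 0.314 km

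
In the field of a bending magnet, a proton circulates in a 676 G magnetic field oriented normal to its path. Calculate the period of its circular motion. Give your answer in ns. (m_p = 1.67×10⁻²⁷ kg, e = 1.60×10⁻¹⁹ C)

T ≈ 970 ns

The cyclotron period is independent of speed: T = 2πm/(qB).
T = 2π(1.67×10^-27) / [(1×1.60×10^-19)(0.0676)] = 9.70×10^-7 s.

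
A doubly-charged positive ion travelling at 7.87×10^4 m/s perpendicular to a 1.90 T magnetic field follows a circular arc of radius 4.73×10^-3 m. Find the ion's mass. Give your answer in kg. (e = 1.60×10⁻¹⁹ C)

m ≈ 3.65×10^-26 kg

qvB = mv²/r ⇒ m = qBr/v.
m = (2×1.60×10^-19)(1.90)(4.73×10^-3) / (7.87×10^4) = 3.65×10^-26 kg.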